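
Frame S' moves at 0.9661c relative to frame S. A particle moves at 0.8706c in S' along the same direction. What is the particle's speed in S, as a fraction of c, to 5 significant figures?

u ≈ 0.99762c

Relativistic velocity addition: u = (u' + v)/(1 + u'v/c²)
= (0.8706 + 0.9661)/(1 + 0.8706×0.9661) = 1.8367/1.841087 = 0.99762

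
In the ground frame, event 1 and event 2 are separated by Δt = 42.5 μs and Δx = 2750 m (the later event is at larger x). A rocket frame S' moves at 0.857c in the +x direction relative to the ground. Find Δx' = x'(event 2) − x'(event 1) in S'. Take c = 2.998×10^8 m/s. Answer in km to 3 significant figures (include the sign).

Δx' ≈ -15.9 km

γ = 1/√(1 − 0.857²) = 1.9406
Δx' = γ(Δx − vΔt) = 1.9406 × (2750 m − 0.857×(2.998×10^8 m/s)×42.5×10^-6 s)
= 1.9406 × (-8169.5 m) = -15.9 km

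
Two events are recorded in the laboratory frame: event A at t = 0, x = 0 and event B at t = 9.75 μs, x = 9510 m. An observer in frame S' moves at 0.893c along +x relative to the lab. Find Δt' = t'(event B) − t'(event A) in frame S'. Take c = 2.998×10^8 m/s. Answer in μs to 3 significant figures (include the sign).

Δt' ≈ -41.3 μs

γ = 1/√(1 − 0.893²) = 2.2219
Δt' = γ(Δt − vΔx/c²) = 2.2219 × (9.75 μs − 0.893×9510 m / (2.998×10^8 m/s))
= 2.2219 × (-18.577 μs) = -41.3 μs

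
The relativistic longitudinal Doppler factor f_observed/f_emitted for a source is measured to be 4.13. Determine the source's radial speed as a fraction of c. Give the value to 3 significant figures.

β ≈ 0.889

f_obs/f_src = √((1+β)/(1−β)) = 4.13  ⇒  (1+β)/(1−β) = 17.057
β = |1 − D²|/(1 + D²) = |1 − 17.057|/(1 + 17.057) = 0.889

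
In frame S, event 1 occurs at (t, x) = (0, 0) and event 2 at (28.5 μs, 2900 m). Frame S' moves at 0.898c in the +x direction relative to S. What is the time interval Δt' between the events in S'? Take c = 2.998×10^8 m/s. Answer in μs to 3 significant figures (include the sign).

Δt' ≈ 45.0 μs

γ = 1/√(1 − 0.898²) = 2.2728
Δt' = γ(Δt − vΔx/c²) = 2.2728 × (28.5 μs − 0.898×2900 m / (2.998×10^8 m/s))
= 2.2728 × (19.814 μs) = 45.0 μs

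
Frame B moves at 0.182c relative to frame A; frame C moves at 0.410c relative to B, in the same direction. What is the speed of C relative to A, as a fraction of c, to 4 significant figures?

Compose boost 2: (0.410 + 0.182)/(1 + 0.410×0.182) = 0.5920/1.07462 = 0.5509

u ≈ 0.5509c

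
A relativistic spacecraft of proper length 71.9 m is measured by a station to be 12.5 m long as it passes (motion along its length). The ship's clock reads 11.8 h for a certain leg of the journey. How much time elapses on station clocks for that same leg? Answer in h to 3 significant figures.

Length contraction ⇒ γ = L₀/L = 71.9/12.5 = 5.7520
Time dilation: Δt = γτ₀ = 5.7520 × 11.8 h = 67.9 h

Δt ≈ 67.9 h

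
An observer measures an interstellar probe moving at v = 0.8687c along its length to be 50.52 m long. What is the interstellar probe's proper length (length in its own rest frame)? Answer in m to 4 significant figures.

L₀ ≈ 102.0 m

γ = 1/√(1 − 0.8687²) = 2.01882
L₀ = γL = 2.01882 × 50.52 = 102.0 m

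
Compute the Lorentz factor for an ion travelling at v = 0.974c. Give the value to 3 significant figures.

γ = 1/√(1 − β²) = 1/√(1 − 0.974²) = 1/√(0.051324) = 4.41

γ ≈ 4.41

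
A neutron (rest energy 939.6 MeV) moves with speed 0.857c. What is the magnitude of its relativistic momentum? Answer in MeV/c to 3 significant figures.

γ = 1/√(1 − 0.857²) = 1.9406
p = γβm₀c = 1.9406 × 0.857 × 939.6 MeV/c = 1560 MeV/c

p ≈ 1560 MeV/c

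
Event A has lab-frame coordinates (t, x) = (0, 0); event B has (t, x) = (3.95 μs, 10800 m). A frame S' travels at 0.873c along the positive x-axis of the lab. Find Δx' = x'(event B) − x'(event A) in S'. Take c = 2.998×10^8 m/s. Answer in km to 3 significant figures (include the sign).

γ = 1/√(1 − 0.873²) = 2.0504
Δx' = γ(Δx − vΔt) = 2.0504 × (10800 m − 0.873×(2.998×10^8 m/s)×3.95×10^-6 s)
= 2.0504 × (9766.2 m) = 20.0 km

Δx' ≈ 20.0 km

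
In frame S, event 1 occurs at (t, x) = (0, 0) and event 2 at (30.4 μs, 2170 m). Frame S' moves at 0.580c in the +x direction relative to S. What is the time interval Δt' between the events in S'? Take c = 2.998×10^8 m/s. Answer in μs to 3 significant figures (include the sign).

γ = 1/√(1 − 0.580²) = 1.2276
Δt' = γ(Δt − vΔx/c²) = 1.2276 × (30.4 μs − 0.580×2170 m / (2.998×10^8 m/s))
= 1.2276 × (26.202 μs) = 32.2 μs

Δt' ≈ 32.2 μs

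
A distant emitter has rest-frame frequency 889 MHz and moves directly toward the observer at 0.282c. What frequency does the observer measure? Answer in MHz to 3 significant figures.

Relativistic Doppler: f_obs = f_src √((1+β)/(1−β))
= 889 × √(1.2820/0.71800) = 889 × 1.3362 = 1190 MHz

f_obs ≈ 1190 MHz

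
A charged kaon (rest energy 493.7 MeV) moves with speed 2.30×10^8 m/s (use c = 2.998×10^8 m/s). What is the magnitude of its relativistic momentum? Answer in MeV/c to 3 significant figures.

β = v/c = 2.30×10^8 / 2.998×10^8 = 0.76718
γ = 1/√(1 − 0.76718²) = 1.5590
p = γβm₀c = 1.5590 × 0.76718 × 493.7 MeV/c = 590 MeV/c

p ≈ 590 MeV/c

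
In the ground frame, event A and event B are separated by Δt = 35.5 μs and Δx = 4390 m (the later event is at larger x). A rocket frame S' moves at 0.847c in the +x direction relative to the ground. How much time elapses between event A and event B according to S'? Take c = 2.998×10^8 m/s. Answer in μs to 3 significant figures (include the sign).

γ = 1/√(1 − 0.847²) = 1.8811
Δt' = γ(Δt − vΔx/c²) = 1.8811 × (35.5 μs − 0.847×4390 m / (2.998×10^8 m/s))
= 1.8811 × (23.097 μs) = 43.4 μs

Δt' ≈ 43.4 μs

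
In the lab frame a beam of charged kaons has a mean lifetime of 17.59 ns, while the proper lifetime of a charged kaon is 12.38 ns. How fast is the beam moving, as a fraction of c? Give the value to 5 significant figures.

β ≈ 0.71039

γ = Δt/τ₀ = 17.59/12.38 = 1.420840
β = √(1 − 1/γ²) = √(1 − 1/1.420840²) = 0.71039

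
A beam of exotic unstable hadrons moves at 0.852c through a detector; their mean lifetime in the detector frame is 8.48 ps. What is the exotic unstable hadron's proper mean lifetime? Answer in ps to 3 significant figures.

τ₀ ≈ 4.44 ps

γ = 1/√(1 − 0.852²) = 1.9101
Proper time: τ₀ = Δt/γ = 8.48/1.9101 = 4.44 ps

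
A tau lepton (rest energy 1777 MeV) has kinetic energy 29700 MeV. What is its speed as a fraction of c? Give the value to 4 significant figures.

β ≈ 0.9984

γ = 1 + K/(m₀c²) = 1 + 29700/1777 = 17.7136
β = √(1 − 1/γ²) = 0.9984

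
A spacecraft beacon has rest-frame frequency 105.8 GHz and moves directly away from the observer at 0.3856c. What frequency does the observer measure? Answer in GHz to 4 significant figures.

Relativistic Doppler: f_obs = f_src √((1−β)/(1+β))
= 105.8 × √(0.614400/1.38560) = 105.8 × 0.665896 = 70.45 GHz

f_obs ≈ 70.45 GHz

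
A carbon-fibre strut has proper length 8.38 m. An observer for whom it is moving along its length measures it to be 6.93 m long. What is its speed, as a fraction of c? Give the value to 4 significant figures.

β ≈ 0.5622

γ = L₀/L = 8.38/6.93 = 1.20924
β = √(1 − 1/γ²) = 0.5622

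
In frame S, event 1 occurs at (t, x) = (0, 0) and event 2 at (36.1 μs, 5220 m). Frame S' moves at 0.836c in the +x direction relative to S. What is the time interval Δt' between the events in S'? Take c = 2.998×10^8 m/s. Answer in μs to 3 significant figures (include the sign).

γ = 1/√(1 − 0.836²) = 1.8224
Δt' = γ(Δt − vΔx/c²) = 1.8224 × (36.1 μs − 0.836×5220 m / (2.998×10^8 m/s))
= 1.8224 × (21.544 μs) = 39.3 μs

Δt' ≈ 39.3 μs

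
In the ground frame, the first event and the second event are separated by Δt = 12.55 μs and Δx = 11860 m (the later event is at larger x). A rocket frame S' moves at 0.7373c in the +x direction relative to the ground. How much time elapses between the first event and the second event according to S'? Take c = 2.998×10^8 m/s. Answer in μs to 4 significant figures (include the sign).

Δt' ≈ -24.60 μs

γ = 1/√(1 − 0.7373²) = 1.48024
Δt' = γ(Δt − vΔx/c²) = 1.48024 × (12.55 μs − 0.7373×11860 m / (2.998×10^8 m/s))
= 1.48024 × (-16.6174 μs) = -24.60 μs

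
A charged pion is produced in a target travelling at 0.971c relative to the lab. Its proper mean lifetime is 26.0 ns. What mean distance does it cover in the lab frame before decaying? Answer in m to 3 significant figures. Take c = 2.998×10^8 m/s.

γ = 1/√(1 − 0.971²) = 4.1827
Dilated lifetime: Δt = γτ₀ = 4.1827 × 26.0 ns = 108.75 ns
d = vΔt = 0.971c × 108.75 ns = 2.9111×10^8 m/s × 1.0875×10^-7 s = 31.7 m

d ≈ 31.7 m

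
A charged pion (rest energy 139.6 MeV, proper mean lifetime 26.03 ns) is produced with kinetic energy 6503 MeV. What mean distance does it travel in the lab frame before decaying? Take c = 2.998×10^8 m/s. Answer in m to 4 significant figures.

d ≈ 371.2 m

γ = 1 + K/(m₀c²) = 1 + 6503/139.6 = 47.5831
β = √(1 − 1/γ²) = 0.999779
Dilated lifetime: γτ₀ = 47.5831 × 26.03 ns = 1238.59 ns
d = βc·γτ₀ = 0.999779 × (2.998×10^8 m/s) × 1.23859×10^-6 s = 371.2 m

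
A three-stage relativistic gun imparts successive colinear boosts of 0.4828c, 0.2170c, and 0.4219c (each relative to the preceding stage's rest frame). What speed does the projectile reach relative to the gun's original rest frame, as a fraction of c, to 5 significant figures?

Compose boost 2: (0.2170 + 0.4828)/(1 + 0.2170×0.4828) = 0.69980/1.104768 = 0.6334364
Compose boost 3: (0.4219 + 0.6334364)/(1 + 0.4219×0.6334364) = 1.055336/1.267247 = 0.83278

u ≈ 0.83278c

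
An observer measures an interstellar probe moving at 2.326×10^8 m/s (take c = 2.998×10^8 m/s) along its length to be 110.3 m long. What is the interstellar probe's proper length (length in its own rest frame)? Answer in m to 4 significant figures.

β = v/c = 2.326×10^8 / 2.998×10^8 = 0.775851
γ = 1/√(1 − 0.775851²) = 1.58500
L₀ = γL = 1.58500 × 110.3 = 174.8 m

L₀ ≈ 174.8 m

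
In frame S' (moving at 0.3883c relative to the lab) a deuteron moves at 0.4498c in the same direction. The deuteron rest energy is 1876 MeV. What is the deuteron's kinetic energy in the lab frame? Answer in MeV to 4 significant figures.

K ≈ 801.4 MeV

u_lab = (0.4498 + 0.3883)/(1 + 0.4498×0.3883) = 0.7134847
γ = 1/√(1 − 0.7134847²) = 1.42720
K = (γ − 1)m₀c² = (1.42720 − 1) × 1876 = 0.427204 × 1876 = 801.4 MeV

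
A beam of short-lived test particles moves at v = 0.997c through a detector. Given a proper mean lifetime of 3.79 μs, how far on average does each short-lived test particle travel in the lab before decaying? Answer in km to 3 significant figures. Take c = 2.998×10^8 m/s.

d ≈ 14.6 km

γ = 1/√(1 − 0.997²) = 12.920
Dilated lifetime: Δt = γτ₀ = 12.920 × 3.79 μs = 48.965 μs
d = vΔt = 0.997c × 48.965 μs = 2.9890×10^8 m/s × 4.8965×10^-5 s = 14.6 km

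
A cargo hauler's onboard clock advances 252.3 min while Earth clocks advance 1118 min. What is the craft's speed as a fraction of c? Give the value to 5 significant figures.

β ≈ 0.97420

γ = Δt/τ₀ = 1118/252.3 = 4.431233
β = √(1 − 1/γ²) = √(1 − 1/4.431233²) = 0.97420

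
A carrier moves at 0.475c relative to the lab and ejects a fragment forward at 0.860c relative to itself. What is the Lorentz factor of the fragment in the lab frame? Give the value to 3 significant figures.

γ ≈ 3.14

u_lab = (0.860 + 0.475)/(1 + 0.860×0.475) = 1.335/1.40850 = 0.947817
γ = 1/√(1 − 0.947817²) = 3.14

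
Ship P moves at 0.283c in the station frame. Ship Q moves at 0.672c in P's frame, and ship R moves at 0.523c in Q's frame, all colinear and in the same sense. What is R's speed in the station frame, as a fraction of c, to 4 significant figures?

u ≈ 0.9336c

Compose boost 2: (0.672 + 0.283)/(1 + 0.672×0.283) = 0.9550/1.19018 = 0.802402
Compose boost 3: (0.523 + 0.802402)/(1 + 0.523×0.802402) = 1.32540/1.41966 = 0.9336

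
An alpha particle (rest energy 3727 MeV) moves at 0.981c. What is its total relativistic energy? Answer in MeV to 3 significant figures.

γ = 1/√(1 − 0.981²) = 5.1544
E = γm₀c² = 5.1544 × 3727 MeV = 19200 MeV

E ≈ 19200 MeV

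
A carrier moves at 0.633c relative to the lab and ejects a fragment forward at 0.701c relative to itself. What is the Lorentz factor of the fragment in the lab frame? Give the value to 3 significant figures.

γ ≈ 2.62

u_lab = (0.701 + 0.633)/(1 + 0.701×0.633) = 1.334/1.44373 = 0.923994
γ = 1/√(1 − 0.923994²) = 2.62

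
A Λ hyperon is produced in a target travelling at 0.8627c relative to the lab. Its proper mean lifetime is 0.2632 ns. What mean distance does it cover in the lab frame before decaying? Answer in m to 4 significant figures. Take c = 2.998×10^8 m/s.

d ≈ 0.1346 m

γ = 1/√(1 − 0.8627²) = 1.97739
Dilated lifetime: Δt = γτ₀ = 1.97739 × 0.2632 ns = 0.520450 ns
d = vΔt = 0.8627c × 0.520450 ns = 2.58637×10^8 m/s × 5.20450×10^-10 s = 0.1346 m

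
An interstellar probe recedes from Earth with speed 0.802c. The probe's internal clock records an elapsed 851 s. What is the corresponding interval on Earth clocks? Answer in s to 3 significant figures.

Δt ≈ 1420 s

γ = 1/√(1 − 0.802²) = 1.6741
Time dilation: Δt = γτ₀ = 1.6741 × 851 s = 1420 s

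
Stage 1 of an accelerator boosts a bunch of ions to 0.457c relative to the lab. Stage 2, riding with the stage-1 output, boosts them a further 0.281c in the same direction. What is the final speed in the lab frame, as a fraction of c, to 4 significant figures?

u ≈ 0.6540c

Compose boost 2: (0.281 + 0.457)/(1 + 0.281×0.457) = 0.7380/1.12842 = 0.6540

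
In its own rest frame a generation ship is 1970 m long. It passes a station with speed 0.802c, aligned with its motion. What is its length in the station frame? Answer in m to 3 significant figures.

γ = 1/√(1 − 0.802²) = 1.6741
Length contraction: L = L₀/γ = 1970/1.6741 = 1180 m

L ≈ 1180 m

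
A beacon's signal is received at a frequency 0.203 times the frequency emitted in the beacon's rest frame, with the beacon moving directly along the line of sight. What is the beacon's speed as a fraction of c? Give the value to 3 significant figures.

f_obs/f_src = √((1−β)/(1+β)) = 0.203  ⇒  (1−β)/(1+β) = 0.041209
β = |1 − D²|/(1 + D²) = |1 − 0.041209|/(1 + 0.041209) = 0.921

β ≈ 0.921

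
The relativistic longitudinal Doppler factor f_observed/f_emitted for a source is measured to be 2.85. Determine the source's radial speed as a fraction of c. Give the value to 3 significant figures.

β ≈ 0.781

f_obs/f_src = √((1+β)/(1−β)) = 2.85  ⇒  (1+β)/(1−β) = 8.1225
β = |1 − D²|/(1 + D²) = |1 − 8.1225|/(1 + 8.1225) = 0.781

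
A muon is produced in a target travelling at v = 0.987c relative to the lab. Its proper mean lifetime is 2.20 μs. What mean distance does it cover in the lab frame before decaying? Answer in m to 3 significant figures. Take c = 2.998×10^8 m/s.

d ≈ 4050 m

γ = 1/√(1 − 0.987²) = 6.2220
Dilated lifetime: Δt = γτ₀ = 6.2220 × 2.20 μs = 13.688 μs
d = vΔt = 0.987c × 13.688 μs = 2.9590×10^8 m/s × 1.3688×10^-5 s = 4050 m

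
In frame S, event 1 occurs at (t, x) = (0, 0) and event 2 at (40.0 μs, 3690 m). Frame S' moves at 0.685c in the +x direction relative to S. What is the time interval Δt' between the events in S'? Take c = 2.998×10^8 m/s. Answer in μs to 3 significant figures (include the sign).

Δt' ≈ 43.3 μs

γ = 1/√(1 − 0.685²) = 1.3726
Δt' = γ(Δt − vΔx/c²) = 1.3726 × (40.0 μs − 0.685×3690 m / (2.998×10^8 m/s))
= 1.3726 × (31.569 μs) = 43.3 μs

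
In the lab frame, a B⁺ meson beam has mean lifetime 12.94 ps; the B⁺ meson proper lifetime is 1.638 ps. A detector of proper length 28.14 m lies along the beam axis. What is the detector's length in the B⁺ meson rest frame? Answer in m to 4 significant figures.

Time dilation ⇒ γ = Δt/τ₀ = 12.94/1.638 = 7.89988
Length contraction: L = L₀/γ = 28.14/7.89988 = 3.562 m

L ≈ 3.562 m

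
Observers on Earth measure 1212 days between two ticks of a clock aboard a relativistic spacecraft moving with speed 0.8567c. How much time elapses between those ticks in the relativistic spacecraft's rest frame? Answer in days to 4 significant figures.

γ = 1/√(1 − 0.8567²) = 1.93868
Proper time: τ₀ = Δt/γ = 1212/1.93868 = 625.2 days

τ₀ ≈ 625.2 days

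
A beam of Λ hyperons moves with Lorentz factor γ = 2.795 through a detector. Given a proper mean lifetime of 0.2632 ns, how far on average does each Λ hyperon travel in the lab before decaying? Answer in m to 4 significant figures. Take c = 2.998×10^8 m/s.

d ≈ 0.2059 m

β = √(1 − 1/γ²) = √(1 − 1/2.795²) = 0.933805
Dilated lifetime: Δt = γτ₀ = 2.795 × 0.2632 ns = 0.735644 ns
d = vΔt = 0.933805c × 0.735644 ns = 2.79955×10^8 m/s × 7.35644×10^-10 s = 0.2059 m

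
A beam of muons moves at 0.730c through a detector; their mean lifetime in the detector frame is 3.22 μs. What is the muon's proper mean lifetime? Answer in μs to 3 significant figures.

τ₀ ≈ 2.20 μs

γ = 1/√(1 − 0.730²) = 1.4632
Proper time: τ₀ = Δt/γ = 3.22/1.4632 = 2.20 μs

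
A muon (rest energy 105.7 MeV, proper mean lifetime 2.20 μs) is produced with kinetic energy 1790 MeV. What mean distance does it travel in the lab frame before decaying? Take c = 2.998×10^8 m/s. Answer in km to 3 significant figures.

d ≈ 11.8 km

γ = 1 + K/(m₀c²) = 1 + 1790/105.7 = 17.935
β = √(1 − 1/γ²) = 0.99844
Dilated lifetime: γτ₀ = 17.935 × 2.20 μs = 39.456 μs
d = βc·γτ₀ = 0.99844 × (2.998×10^8 m/s) × 3.9456×10^-5 s = 11.8 km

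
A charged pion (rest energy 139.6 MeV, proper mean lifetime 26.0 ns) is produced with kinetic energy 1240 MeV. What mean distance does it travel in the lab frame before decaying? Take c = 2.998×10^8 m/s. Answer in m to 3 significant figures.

d ≈ 76.6 m

γ = 1 + K/(m₀c²) = 1 + 1240/139.6 = 9.8825
β = √(1 − 1/γ²) = 0.99487
Dilated lifetime: γτ₀ = 9.8825 × 26.0 ns = 256.95 ns
d = βc·γτ₀ = 0.99487 × (2.998×10^8 m/s) × 2.5695×10^-7 s = 76.6 m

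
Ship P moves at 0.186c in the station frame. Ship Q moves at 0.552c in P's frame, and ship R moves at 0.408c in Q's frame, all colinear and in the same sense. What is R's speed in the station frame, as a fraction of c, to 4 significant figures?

Compose boost 2: (0.552 + 0.186)/(1 + 0.552×0.186) = 0.7380/1.10267 = 0.669283
Compose boost 3: (0.408 + 0.669283)/(1 + 0.408×0.669283) = 1.07728/1.27307 = 0.8462

u ≈ 0.8462c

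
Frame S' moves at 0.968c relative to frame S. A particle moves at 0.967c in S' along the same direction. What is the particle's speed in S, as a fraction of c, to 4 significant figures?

Relativistic velocity addition: u = (u' + v)/(1 + u'v/c²)
= (0.967 + 0.968)/(1 + 0.967×0.968) = 1.935/1.93606 = 0.9995

u ≈ 0.9995c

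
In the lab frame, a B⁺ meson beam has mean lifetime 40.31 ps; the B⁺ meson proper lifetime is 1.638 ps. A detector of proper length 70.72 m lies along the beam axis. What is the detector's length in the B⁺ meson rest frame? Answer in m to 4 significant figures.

Time dilation ⇒ γ = Δt/τ₀ = 40.31/1.638 = 24.6093
Length contraction: L = L₀/γ = 70.72/24.6093 = 2.874 m

L ≈ 2.874 m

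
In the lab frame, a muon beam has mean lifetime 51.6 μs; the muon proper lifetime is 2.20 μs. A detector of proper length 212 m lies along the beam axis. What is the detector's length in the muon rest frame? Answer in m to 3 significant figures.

L ≈ 9.04 m

Time dilation ⇒ γ = Δt/τ₀ = 51.6/2.20 = 23.455
Length contraction: L = L₀/γ = 212/23.455 = 9.04 m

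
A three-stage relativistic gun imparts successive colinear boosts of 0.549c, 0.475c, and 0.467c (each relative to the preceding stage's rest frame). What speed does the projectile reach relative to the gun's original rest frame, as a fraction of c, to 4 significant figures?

u ≈ 0.9274c

Compose boost 2: (0.475 + 0.549)/(1 + 0.475×0.549) = 1.024/1.26077 = 0.812199
Compose boost 3: (0.467 + 0.812199)/(1 + 0.467×0.812199) = 1.27920/1.37930 = 0.9274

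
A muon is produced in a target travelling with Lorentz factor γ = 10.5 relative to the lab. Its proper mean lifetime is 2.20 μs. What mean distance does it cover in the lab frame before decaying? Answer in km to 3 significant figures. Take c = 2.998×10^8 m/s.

β = √(1 − 1/γ²) = √(1 − 1/10.5²) = 0.99545
Dilated lifetime: Δt = γτ₀ = 10.5 × 2.20 μs = 23.100 μs
d = vΔt = 0.99545c × 23.100 μs = 2.9844×10^8 m/s × 2.3100×10^-5 s = 6.89 km

d ≈ 6.89 km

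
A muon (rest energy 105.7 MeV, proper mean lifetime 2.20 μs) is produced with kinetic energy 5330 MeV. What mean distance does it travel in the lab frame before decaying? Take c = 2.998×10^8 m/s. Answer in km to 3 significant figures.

γ = 1 + K/(m₀c²) = 1 + 5330/105.7 = 51.426
β = √(1 − 1/γ²) = 0.99981
Dilated lifetime: γτ₀ = 51.426 × 2.20 μs = 113.14 μs
d = βc·γτ₀ = 0.99981 × (2.998×10^8 m/s) × 0.00011314 s = 33.9 km

d ≈ 33.9 km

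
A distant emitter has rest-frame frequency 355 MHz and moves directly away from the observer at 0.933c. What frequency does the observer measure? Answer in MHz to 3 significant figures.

f_obs ≈ 66.1 MHz

Relativistic Doppler: f_obs = f_src √((1−β)/(1+β))
= 355 × √(0.067000/1.9330) = 355 × 0.18618 = 66.1 MHz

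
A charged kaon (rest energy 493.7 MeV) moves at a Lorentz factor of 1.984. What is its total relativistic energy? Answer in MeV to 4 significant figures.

γ = 1.984 (given)
E = γm₀c² = 1.984 × 493.7 MeV = 979.5 MeV

E ≈ 979.5 MeV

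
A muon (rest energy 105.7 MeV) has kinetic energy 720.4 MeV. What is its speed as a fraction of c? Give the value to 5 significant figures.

γ = 1 + K/(m₀c²) = 1 + 720.4/105.7 = 7.815516
β = √(1 − 1/γ²) = 0.99178

β ≈ 0.99178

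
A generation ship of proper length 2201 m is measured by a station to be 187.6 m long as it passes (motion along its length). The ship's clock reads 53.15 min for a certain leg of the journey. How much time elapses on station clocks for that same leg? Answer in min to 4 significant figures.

Length contraction ⇒ γ = L₀/L = 2201/187.6 = 11.7324
Time dilation: Δt = γτ₀ = 11.7324 × 53.15 min = 623.6 min

Δt ≈ 623.6 min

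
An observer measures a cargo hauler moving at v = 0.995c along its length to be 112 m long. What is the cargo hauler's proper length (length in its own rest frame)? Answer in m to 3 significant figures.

L₀ ≈ 1120 m

γ = 1/√(1 − 0.995²) = 10.013
L₀ = γL = 10.013 × 112 = 1120 m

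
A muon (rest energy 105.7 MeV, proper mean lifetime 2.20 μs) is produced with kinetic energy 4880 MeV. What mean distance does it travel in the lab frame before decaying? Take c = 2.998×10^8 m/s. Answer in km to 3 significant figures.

γ = 1 + K/(m₀c²) = 1 + 4880/105.7 = 47.168
β = √(1 − 1/γ²) = 0.99978
Dilated lifetime: γτ₀ = 47.168 × 2.20 μs = 103.77 μs
d = βc·γτ₀ = 0.99978 × (2.998×10^8 m/s) × 0.00010377 s = 31.1 km

d ≈ 31.1 km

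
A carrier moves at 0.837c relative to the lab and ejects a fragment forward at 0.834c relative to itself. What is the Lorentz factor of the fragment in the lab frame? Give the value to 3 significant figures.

γ ≈ 5.62

u_lab = (0.834 + 0.837)/(1 + 0.834×0.837) = 1.671/1.69806 = 0.984065
γ = 1/√(1 − 0.984065²) = 5.62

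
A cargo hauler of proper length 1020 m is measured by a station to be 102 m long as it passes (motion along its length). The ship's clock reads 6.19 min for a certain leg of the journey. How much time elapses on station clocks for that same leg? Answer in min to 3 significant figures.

Δt ≈ 61.9 min

Length contraction ⇒ γ = L₀/L = 1020/102 = 10.000
Time dilation: Δt = γτ₀ = 10.000 × 6.19 min = 61.9 min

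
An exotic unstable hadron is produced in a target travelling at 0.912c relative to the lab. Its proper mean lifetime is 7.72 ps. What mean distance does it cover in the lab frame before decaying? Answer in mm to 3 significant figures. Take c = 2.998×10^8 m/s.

γ = 1/√(1 − 0.912²) = 2.4379
Dilated lifetime: Δt = γτ₀ = 2.4379 × 7.72 ps = 18.821 ps
d = vΔt = 0.912c × 18.821 ps = 2.7342×10^8 m/s × 1.8821×10^-11 s = 5.15 mm

d ≈ 5.15 mm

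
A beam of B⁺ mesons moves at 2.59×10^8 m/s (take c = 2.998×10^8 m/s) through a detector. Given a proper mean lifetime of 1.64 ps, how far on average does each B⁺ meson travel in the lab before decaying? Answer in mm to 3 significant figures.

d ≈ 0.843 mm

β = v/c = 2.59×10^8 / 2.998×10^8 = 0.86391
γ = 1/√(1 − 0.86391²) = 1.9855
Dilated lifetime: Δt = γτ₀ = 1.9855 × 1.64 ps = 3.2562 ps
d = vΔt = 0.86391c × 3.2562 ps = 2.5900×10^8 m/s × 3.2562×10^-12 s = 0.843 mm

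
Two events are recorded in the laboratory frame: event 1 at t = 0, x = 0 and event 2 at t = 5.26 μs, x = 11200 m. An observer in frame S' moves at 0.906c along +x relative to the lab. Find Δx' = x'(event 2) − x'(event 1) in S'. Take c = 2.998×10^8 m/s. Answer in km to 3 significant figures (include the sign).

γ = 1/√(1 − 0.906²) = 2.3625
Δx' = γ(Δx − vΔt) = 2.3625 × (11200 m − 0.906×(2.998×10^8 m/s)×5.26×10^-6 s)
= 2.3625 × (9771.3 m) = 23.1 km

Δx' ≈ 23.1 km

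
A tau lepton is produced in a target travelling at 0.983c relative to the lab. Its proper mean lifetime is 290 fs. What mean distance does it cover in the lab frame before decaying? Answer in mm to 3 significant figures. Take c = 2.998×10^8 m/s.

d ≈ 0.465 mm

γ = 1/√(1 − 0.983²) = 5.4465
Dilated lifetime: Δt = γτ₀ = 5.4465 × 290 fs = 1579.5 fs
d = vΔt = 0.983c × 1579.5 fs = 2.9470×10^8 m/s × 1.5795×10^-12 s = 0.465 mm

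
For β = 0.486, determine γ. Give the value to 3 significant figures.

γ = 1/√(1 − β²) = 1/√(1 − 0.486²) = 1/√(0.76380) = 1.14

γ ≈ 1.14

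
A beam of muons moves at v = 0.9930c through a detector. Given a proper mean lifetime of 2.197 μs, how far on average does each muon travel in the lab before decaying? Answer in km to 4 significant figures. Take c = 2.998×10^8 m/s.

d ≈ 5.537 km

γ = 1/√(1 − 0.9930²) = 8.46637
Dilated lifetime: Δt = γτ₀ = 8.46637 × 2.197 μs = 18.6006 μs
d = vΔt = 0.9930c × 18.6006 μs = 2.97701×10^8 m/s × 1.86006×10^-5 s = 5.537 km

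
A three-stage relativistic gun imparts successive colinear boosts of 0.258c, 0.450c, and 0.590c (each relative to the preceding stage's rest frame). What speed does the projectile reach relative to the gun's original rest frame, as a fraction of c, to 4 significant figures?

u ≈ 0.8909c

Compose boost 2: (0.450 + 0.258)/(1 + 0.450×0.258) = 0.7080/1.11610 = 0.634352
Compose boost 3: (0.590 + 0.634352)/(1 + 0.590×0.634352) = 1.22435/1.37427 = 0.8909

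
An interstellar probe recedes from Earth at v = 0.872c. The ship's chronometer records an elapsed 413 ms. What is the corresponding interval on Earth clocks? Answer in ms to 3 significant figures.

γ = 1/√(1 − 0.872²) = 2.0429
Time dilation: Δt = γτ₀ = 2.0429 × 413 ms = 844 ms

Δt ≈ 844 ms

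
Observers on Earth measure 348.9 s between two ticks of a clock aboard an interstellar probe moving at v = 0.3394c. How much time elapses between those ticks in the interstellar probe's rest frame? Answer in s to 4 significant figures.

τ₀ ≈ 328.2 s

γ = 1/√(1 − 0.3394²) = 1.06310
Proper time: τ₀ = Δt/γ = 348.9/1.06310 = 328.2 s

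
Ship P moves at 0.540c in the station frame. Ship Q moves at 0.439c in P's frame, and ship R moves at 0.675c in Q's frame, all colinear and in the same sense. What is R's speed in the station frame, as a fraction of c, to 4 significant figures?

u ≈ 0.9558c

Compose boost 2: (0.439 + 0.540)/(1 + 0.439×0.540) = 0.9790/1.23706 = 0.791392
Compose boost 3: (0.675 + 0.791392)/(1 + 0.675×0.791392) = 1.46639/1.53419 = 0.9558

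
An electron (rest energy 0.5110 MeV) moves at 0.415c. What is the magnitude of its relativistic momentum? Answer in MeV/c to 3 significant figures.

p ≈ 0.233 MeV/c

γ = 1/√(1 − 0.415²) = 1.0991
p = γβm₀c = 1.0991 × 0.415 × 0.5110 MeV/c = 0.233 MeV/c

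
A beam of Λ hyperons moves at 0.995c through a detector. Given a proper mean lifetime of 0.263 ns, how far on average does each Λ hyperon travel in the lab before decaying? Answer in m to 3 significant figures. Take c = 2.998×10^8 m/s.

γ = 1/√(1 − 0.995²) = 10.013
Dilated lifetime: Δt = γτ₀ = 10.013 × 0.263 ns = 2.6333 ns
d = vΔt = 0.995c × 2.6333 ns = 2.9830×10^8 m/s × 2.6333×10^-9 s = 0.786 m

d ≈ 0.786 m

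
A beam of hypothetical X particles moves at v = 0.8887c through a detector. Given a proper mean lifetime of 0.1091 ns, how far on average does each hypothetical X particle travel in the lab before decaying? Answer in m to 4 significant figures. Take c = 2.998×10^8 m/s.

γ = 1/√(1 − 0.8887²) = 2.18108
Dilated lifetime: Δt = γτ₀ = 2.18108 × 0.1091 ns = 0.237955 ns
d = vΔt = 0.8887c × 0.237955 ns = 2.66432×10^8 m/s × 2.37955×10^-10 s = 0.06340 m

d ≈ 0.06340 m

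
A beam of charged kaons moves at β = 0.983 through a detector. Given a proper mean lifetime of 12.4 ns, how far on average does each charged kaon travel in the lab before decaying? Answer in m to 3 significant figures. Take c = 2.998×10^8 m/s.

d ≈ 19.9 m

γ = 1/√(1 − 0.983²) = 5.4465
Dilated lifetime: Δt = γτ₀ = 5.4465 × 12.4 ns = 67.536 ns
d = vΔt = 0.983c × 67.536 ns = 2.9470×10^8 m/s × 6.7536×10^-8 s = 19.9 m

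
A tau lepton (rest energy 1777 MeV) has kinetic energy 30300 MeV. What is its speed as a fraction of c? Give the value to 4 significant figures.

β ≈ 0.9985

γ = 1 + K/(m₀c²) = 1 + 30300/1777 = 18.0512
β = √(1 − 1/γ²) = 0.9985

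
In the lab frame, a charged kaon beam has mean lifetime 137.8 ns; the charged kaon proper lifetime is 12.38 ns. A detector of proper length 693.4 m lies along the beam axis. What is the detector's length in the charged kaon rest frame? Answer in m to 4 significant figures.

L ≈ 62.30 m

Time dilation ⇒ γ = Δt/τ₀ = 137.8/12.38 = 11.1309
Length contraction: L = L₀/γ = 693.4/11.1309 = 62.30 m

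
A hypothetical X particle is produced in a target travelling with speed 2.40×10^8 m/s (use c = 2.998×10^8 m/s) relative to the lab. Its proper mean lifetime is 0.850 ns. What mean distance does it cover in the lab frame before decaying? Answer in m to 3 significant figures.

d ≈ 0.340 m

β = v/c = 2.40×10^8 / 2.998×10^8 = 0.80053
γ = 1/√(1 − 0.80053²) = 1.6686
Dilated lifetime: Δt = γτ₀ = 1.6686 × 0.850 ns = 1.4184 ns
d = vΔt = 0.80053c × 1.4184 ns = 2.4000×10^8 m/s × 1.4184×10^-9 s = 0.340 m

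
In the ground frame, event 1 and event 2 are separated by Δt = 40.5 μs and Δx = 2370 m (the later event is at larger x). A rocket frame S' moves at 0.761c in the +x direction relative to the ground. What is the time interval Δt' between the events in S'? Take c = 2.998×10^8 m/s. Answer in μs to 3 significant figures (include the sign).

γ = 1/√(1 − 0.761²) = 1.5414
Δt' = γ(Δt − vΔx/c²) = 1.5414 × (40.5 μs − 0.761×2370 m / (2.998×10^8 m/s))
= 1.5414 × (34.484 μs) = 53.2 μs

Δt' ≈ 53.2 μs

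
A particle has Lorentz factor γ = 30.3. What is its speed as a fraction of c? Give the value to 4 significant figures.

β = √(1 − 1/γ²) = √(1 − 1/30.3²) = √(0.998911) = 0.9995

β ≈ 0.9995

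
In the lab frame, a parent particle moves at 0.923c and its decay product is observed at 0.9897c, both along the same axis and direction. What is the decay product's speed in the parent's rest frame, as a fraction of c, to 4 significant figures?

u' ≈ 0.7710c

Inverse velocity addition: u' = (u − v)/(1 − uv/c²)
= (0.9897 − 0.923)/(1 − 0.9897×0.923) = 0.06670/0.0865069 = 0.7710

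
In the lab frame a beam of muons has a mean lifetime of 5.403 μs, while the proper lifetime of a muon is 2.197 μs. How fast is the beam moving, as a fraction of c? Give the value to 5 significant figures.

γ = Δt/τ₀ = 5.403/2.197 = 2.459263
β = √(1 − 1/γ²) = √(1 − 1/2.459263²) = 0.91359

β ≈ 0.91359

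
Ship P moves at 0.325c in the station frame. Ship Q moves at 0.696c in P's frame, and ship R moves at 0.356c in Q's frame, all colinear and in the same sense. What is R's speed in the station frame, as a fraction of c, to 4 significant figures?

Compose boost 2: (0.696 + 0.325)/(1 + 0.696×0.325) = 1.021/1.22620 = 0.832654
Compose boost 3: (0.356 + 0.832654)/(1 + 0.356×0.832654) = 1.18865/1.29642 = 0.9169

u ≈ 0.9169c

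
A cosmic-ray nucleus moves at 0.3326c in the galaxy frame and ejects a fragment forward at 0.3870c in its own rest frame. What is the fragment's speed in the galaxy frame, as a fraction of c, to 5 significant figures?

u ≈ 0.63754c

Compose boost 2: (0.3870 + 0.3326)/(1 + 0.3870×0.3326) = 0.71960/1.128716 = 0.63754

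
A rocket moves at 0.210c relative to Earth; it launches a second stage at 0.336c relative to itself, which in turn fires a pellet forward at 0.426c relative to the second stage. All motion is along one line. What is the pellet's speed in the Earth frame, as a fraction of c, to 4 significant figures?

Compose boost 2: (0.336 + 0.210)/(1 + 0.336×0.210) = 0.5460/1.07056 = 0.510013
Compose boost 3: (0.426 + 0.510013)/(1 + 0.426×0.510013) = 0.936013/1.21727 = 0.7689

u ≈ 0.7689c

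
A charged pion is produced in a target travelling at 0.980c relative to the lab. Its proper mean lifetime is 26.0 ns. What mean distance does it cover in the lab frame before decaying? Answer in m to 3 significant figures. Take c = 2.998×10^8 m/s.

d ≈ 38.4 m

γ = 1/√(1 − 0.980²) = 5.0252
Dilated lifetime: Δt = γτ₀ = 5.0252 × 26.0 ns = 130.65 ns
d = vΔt = 0.980c × 130.65 ns = 2.9380×10^8 m/s × 1.3065×10^-7 s = 38.4 m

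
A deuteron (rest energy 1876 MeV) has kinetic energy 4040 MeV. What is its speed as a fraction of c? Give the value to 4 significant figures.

γ = 1 + K/(m₀c²) = 1 + 4040/1876 = 3.15352
β = √(1 − 1/γ²) = 0.9484

β ≈ 0.9484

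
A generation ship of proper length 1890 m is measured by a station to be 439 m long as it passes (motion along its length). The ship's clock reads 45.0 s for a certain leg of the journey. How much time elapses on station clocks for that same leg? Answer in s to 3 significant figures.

Length contraction ⇒ γ = L₀/L = 1890/439 = 4.3052
Time dilation: Δt = γτ₀ = 4.3052 × 45.0 s = 194 s

Δt ≈ 194 s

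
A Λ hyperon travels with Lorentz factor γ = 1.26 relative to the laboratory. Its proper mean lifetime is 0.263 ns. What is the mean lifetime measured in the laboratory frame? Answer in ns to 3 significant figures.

γ = 1.26 (given)
Time dilation: Δt = γτ₀ = 1.26 × 0.263 ns = 0.331 ns

Δt ≈ 0.331 ns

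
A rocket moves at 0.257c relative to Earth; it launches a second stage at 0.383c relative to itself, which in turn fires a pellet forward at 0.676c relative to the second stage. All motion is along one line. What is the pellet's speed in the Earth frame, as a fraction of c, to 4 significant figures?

u ≈ 0.9030c

Compose boost 2: (0.383 + 0.257)/(1 + 0.383×0.257) = 0.6400/1.09843 = 0.582649
Compose boost 3: (0.676 + 0.582649)/(1 + 0.676×0.582649) = 1.25865/1.39387 = 0.9030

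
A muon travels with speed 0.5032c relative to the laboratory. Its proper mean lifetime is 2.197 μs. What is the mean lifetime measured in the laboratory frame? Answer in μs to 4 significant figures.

γ = 1/√(1 − 0.5032²) = 1.15718
Time dilation: Δt = γτ₀ = 1.15718 × 2.197 μs = 2.542 μs

Δt ≈ 2.542 μs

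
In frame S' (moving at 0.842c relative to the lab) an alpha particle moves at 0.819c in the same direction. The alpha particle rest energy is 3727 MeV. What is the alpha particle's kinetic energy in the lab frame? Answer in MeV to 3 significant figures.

K ≈ 16600 MeV

u_lab = (0.819 + 0.842)/(1 + 0.819×0.842) = 0.983074
γ = 1/√(1 − 0.983074²) = 5.4583
K = (γ − 1)m₀c² = (5.4583 − 1) × 3727 = 4.4583 × 3727 = 16600 MeV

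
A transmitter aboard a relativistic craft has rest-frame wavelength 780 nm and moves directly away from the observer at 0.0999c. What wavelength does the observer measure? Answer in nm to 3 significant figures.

λ_obs ≈ 862 nm

Relativistic Doppler: λ_obs = λ_src √((1+β)/(1−β))
= 780 × √(1.0999/0.90010) = 780 × 1.1054 = 862 nm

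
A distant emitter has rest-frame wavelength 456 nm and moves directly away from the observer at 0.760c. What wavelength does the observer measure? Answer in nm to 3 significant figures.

λ_obs ≈ 1230 nm

Relativistic Doppler: λ_obs = λ_src √((1+β)/(1−β))
= 456 × √(1.7600/0.24000) = 456 × 2.7080 = 1230 nm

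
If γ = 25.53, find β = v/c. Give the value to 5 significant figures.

β = √(1 − 1/γ²) = √(1 − 1/25.53²) = √(0.9984657) = 0.99923

β ≈ 0.99923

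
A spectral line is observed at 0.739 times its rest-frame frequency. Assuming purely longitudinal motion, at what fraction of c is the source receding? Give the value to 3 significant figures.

f_obs/f_src = √((1−β)/(1+β)) = 0.739  ⇒  (1−β)/(1+β) = 0.54612
β = |1 − D²|/(1 + D²) = |1 − 0.54612|/(1 + 0.54612) = 0.294

β ≈ 0.294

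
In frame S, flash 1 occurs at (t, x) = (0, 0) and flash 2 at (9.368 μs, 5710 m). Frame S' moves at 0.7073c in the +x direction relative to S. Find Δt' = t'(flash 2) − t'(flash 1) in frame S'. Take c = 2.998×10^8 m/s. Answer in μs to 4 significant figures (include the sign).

Δt' ≈ -5.804 μs

γ = 1/√(1 − 0.7073²) = 1.41460
Δt' = γ(Δt − vΔx/c²) = 1.41460 × (9.368 μs − 0.7073×5710 m / (2.998×10^8 m/s))
= 1.41460 × (-4.10326 μs) = -5.804 μs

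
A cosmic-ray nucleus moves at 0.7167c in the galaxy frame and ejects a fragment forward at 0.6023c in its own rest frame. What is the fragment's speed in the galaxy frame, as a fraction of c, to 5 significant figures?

Compose boost 2: (0.6023 + 0.7167)/(1 + 0.6023×0.7167) = 1.3190/1.431668 = 0.92130

u ≈ 0.92130c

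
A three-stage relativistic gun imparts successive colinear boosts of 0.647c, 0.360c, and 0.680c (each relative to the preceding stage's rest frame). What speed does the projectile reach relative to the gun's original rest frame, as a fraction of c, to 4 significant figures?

Compose boost 2: (0.360 + 0.647)/(1 + 0.360×0.647) = 1.007/1.23292 = 0.816760
Compose boost 3: (0.680 + 0.816760)/(1 + 0.680×0.816760) = 1.49676/1.55540 = 0.9623

u ≈ 0.9623c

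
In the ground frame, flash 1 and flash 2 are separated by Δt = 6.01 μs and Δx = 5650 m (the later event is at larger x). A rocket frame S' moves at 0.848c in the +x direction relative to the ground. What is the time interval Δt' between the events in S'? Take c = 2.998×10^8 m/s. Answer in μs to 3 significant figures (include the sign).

Δt' ≈ -18.8 μs

γ = 1/√(1 − 0.848²) = 1.8868
Δt' = γ(Δt − vΔx/c²) = 1.8868 × (6.01 μs − 0.848×5650 m / (2.998×10^8 m/s))
= 1.8868 × (-9.9713 μs) = -18.8 μs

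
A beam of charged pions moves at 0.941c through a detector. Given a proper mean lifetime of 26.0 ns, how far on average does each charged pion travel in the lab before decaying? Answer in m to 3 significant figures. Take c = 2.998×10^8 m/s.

γ = 1/√(1 − 0.941²) = 2.9550
Dilated lifetime: Δt = γτ₀ = 2.9550 × 26.0 ns = 76.831 ns
d = vΔt = 0.941c × 76.831 ns = 2.8211×10^8 m/s × 7.6831×10^-8 s = 21.7 m

d ≈ 21.7 m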